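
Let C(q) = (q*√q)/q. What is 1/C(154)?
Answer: √154/154 ≈ 0.080582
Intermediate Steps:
C(q) = √q (C(q) = q^(3/2)/q = √q)
1/C(154) = 1/(√154) = √154/154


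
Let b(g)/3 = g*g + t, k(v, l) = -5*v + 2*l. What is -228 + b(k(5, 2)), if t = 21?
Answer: 1158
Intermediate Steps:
b(g) = 63 + 3*g² (b(g) = 3*(g*g + 21) = 3*(g² + 21) = 3*(21 + g²) = 63 + 3*g²)
-228 + b(k(5, 2)) = -228 + (63 + 3*(-5*5 + 2*2)²) = -228 + (63 + 3*(-25 + 4)²) = -228 + (63 + 3*(-21)²) = -228 + (63 + 3*441) = -228 + (63 + 1323) = -228 + 1386 = 1158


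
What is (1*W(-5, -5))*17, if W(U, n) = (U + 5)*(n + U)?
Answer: 0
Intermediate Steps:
W(U, n) = (5 + U)*(U + n)
(1*W(-5, -5))*17 = (1*((-5)**2 + 5*(-5) + 5*(-5) - 5*(-5)))*17 = (1*(25 - 25 - 25 + 25))*17 = (1*0)*17 = 0*17 = 0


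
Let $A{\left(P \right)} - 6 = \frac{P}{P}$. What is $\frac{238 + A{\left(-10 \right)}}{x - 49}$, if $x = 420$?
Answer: $\frac{35}{53} \approx 0.66038$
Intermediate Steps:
$A{\left(P \right)} = 7$ ($A{\left(P \right)} = 6 + \frac{P}{P} = 6 + 1 = 7$)
$\frac{238 + A{\left(-10 \right)}}{x - 49} = \frac{238 + 7}{420 - 49} = \frac{245}{371} = 245 \cdot \frac{1}{371} = \frac{35}{53}$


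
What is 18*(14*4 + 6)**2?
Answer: 69192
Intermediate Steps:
18*(14*4 + 6)**2 = 18*(56 + 6)**2 = 18*62**2 = 18*3844 = 69192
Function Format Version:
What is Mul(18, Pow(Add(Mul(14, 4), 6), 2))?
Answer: 69192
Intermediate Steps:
Mul(18, Pow(Add(Mul(14, 4), 6), 2)) = Mul(18, Pow(Add(56, 6), 2)) = Mul(18, Pow(62, 2)) = Mul(18, 3844) = 69192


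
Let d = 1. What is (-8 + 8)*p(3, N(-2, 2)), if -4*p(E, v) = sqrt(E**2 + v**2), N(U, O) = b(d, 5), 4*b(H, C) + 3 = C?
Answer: 0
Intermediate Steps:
b(H, C) = -3/4 + C/4
N(U, O) = 1/2 (N(U, O) = -3/4 + (1/4)*5 = -3/4 + 5/4 = 1/2)
p(E, v) = -sqrt(E**2 + v**2)/4
(-8 + 8)*p(3, N(-2, 2)) = (-8 + 8)*(-sqrt(3**2 + (1/2)**2)/4) = 0*(-sqrt(9 + 1/4)/4) = 0*(-sqrt(37)/8) = 0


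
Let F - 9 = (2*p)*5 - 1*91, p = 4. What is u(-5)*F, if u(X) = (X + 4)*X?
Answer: -210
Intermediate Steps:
u(X) = X*(4 + X) (u(X) = (4 + X)*X = X*(4 + X))
F = -42 (F = 9 + ((2*4)*5 - 1*91) = 9 + (8*5 - 91) = 9 + (40 - 91) = 9 - 51 = -42)
u(-5)*F = -5*(4 - 5)*(-42) = -5*(-1)*(-42) = 5*(-42) = -210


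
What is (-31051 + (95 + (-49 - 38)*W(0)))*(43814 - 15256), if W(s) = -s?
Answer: -884041448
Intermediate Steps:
(-31051 + (95 + (-49 - 38)*W(0)))*(43814 - 15256) = (-31051 + (95 + (-49 - 38)*(-1*0)))*(43814 - 15256) = (-31051 + (95 - 87*0))*28558 = (-31051 + (95 + 0))*28558 = (-31051 + 95)*28558 = -30956*28558 = -884041448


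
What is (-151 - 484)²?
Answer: 403225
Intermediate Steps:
(-151 - 484)² = (-635)² = 403225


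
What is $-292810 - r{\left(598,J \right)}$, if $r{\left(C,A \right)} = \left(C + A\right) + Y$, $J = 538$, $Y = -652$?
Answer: $-293294$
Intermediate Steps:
$r{\left(C,A \right)} = -652 + A + C$ ($r{\left(C,A \right)} = \left(C + A\right) - 652 = \left(A + C\right) - 652 = -652 + A + C$)
$-292810 - r{\left(598,J \right)} = -292810 - \left(-652 + 538 + 598\right) = -292810 - 484 = -293294$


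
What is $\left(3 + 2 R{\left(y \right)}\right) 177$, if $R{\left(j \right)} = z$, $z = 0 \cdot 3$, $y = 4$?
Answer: $531$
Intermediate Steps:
$z = 0$
$R{\left(j \right)} = 0$
$\left(3 + 2 R{\left(y \right)}\right) 177 = \left(3 + 2 \cdot 0\right) 177 = \left(3 + 0\right) 177 = 3 \cdot 177 = 531$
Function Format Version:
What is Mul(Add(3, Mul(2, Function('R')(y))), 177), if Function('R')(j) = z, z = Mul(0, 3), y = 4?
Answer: 531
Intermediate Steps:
z = 0
Function('R')(j) = 0
Mul(Add(3, Mul(2, Function('R')(y))), 177) = Mul(Add(3, Mul(2, 0)), 177) = Mul(Add(3, 0), 177) = Mul(3, 177) = 531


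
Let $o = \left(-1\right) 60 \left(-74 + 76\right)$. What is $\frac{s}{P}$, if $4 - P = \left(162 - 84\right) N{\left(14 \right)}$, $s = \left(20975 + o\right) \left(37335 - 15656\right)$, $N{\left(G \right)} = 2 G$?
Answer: $- \frac{90423109}{436} \approx -2.0739 \cdot 10^{5}$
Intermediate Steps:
$o = -120$ ($o = \left(-60\right) 2 = -120$)
$s = 452115545$ ($s = \left(20975 - 120\right) \left(37335 - 15656\right) = 20855 \cdot 21679 = 452115545$)
$P = -2180$ ($P = 4 - \left(162 - 84\right) 2 \cdot 14 = 4 - 78 \cdot 28 = 4 - 2184 = -2180$)
$\frac{s}{P} = \frac{452115545}{-2180} = 452115545 \left(- \frac{1}{2180}\right) = - \frac{90423109}{436}$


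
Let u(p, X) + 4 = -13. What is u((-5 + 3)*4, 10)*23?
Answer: -391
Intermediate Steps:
u(p, X) = -17 (u(p, X) = -4 - 13 = -17)
u((-5 + 3)*4, 10)*23 = -17*23 = -391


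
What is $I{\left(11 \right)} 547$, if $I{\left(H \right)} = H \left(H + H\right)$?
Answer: $132374$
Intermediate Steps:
$I{\left(H \right)} = 2 H^{2}$ ($I{\left(H \right)} = H 2 H = 2 H^{2}$)
$I{\left(11 \right)} 547 = 2 \cdot 11^{2} \cdot 547 = 2 \cdot 121 \cdot 547 = 242 \cdot 547 = 132374$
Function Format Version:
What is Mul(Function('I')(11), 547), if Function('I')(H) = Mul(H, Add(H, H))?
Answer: 132374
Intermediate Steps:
Function('I')(H) = Mul(2, Pow(H, 2)) (Function('I')(H) = Mul(H, Mul(2, H)) = Mul(2, Pow(H, 2)))
Mul(Function('I')(11), 547) = Mul(Mul(2, Pow(11, 2)), 547) = Mul(Mul(2, 121), 547) = Mul(242, 547) = 132374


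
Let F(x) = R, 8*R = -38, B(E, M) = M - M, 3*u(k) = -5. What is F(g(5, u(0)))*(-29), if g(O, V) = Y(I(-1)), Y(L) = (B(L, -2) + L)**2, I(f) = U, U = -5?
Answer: 551/4 ≈ 137.75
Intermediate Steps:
u(k) = -5/3 (u(k) = (1/3)*(-5) = -5/3)
I(f) = -5
B(E, M) = 0
Y(L) = L**2 (Y(L) = (0 + L)**2 = L**2)
g(O, V) = 25 (g(O, V) = (-5)**2 = 25)
R = -19/4 (R = (1/8)*(-38) = -19/4 ≈ -4.7500)
F(x) = -19/4
F(g(5, u(0)))*(-29) = -19/4*(-29) = 551/4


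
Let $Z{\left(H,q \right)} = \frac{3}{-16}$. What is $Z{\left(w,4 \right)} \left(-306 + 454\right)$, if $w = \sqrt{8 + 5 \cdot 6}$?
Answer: $- \frac{111}{4} \approx -27.75$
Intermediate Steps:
$w = \sqrt{38}$ ($w = \sqrt{8 + 30} = \sqrt{38} \approx 6.1644$)
$Z{\left(H,q \right)} = - \frac{3}{16}$ ($Z{\left(H,q \right)} = 3 \left(- \frac{1}{16}\right) = - \frac{3}{16}$)
$Z{\left(w,4 \right)} \left(-306 + 454\right) = - \frac{3 \left(-306 + 454\right)}{16} = \left(- \frac{3}{16}\right) 148 = - \frac{111}{4}$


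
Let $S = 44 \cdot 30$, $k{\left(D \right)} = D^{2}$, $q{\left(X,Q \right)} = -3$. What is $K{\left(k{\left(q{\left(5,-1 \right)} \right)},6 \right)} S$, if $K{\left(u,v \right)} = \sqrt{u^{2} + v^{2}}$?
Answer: $3960 \sqrt{13} \approx 14278.0$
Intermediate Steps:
$S = 1320$
$K{\left(k{\left(q{\left(5,-1 \right)} \right)},6 \right)} S = \sqrt{\left(\left(-3\right)^{2}\right)^{2} + 6^{2}} \cdot 1320 = \sqrt{9^{2} + 36} \cdot 1320 = \sqrt{81 + 36} \cdot 1320 = \sqrt{117} \cdot 1320 = 3 \sqrt{13} \cdot 1320 = 3960 \sqrt{13}$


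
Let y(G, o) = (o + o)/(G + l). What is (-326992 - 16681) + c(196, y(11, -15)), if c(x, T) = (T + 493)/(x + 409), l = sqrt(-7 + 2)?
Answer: 6*(-34653612*sqrt(5) + 381189737*I)/(605*(sqrt(5) - 11*I)) ≈ -3.4367e+5 + 0.00088501*I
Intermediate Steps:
l = I*sqrt(5) (l = sqrt(-5) = I*sqrt(5) ≈ 2.2361*I)
y(G, o) = 2*o/(G + I*sqrt(5)) (y(G, o) = (o + o)/(G + I*sqrt(5)) = (2*o)/(G + I*sqrt(5)) = 2*o/(G + I*sqrt(5)))
c(x, T) = (493 + T)/(409 + x)
(-326992 - 16681) + c(196, y(11, -15)) = (-326992 - 16681) + (493 + 2*(-15)/(11 + I*sqrt(5)))/(409 + 196) = -343673 + (493 - 30/(11 + I*sqrt(5)))/605 = -343673 + (493/605 - 6/(121*(11 + I*sqrt(5)))) = -207921672/605 - 6/(121*(11 + I*sqrt(5)))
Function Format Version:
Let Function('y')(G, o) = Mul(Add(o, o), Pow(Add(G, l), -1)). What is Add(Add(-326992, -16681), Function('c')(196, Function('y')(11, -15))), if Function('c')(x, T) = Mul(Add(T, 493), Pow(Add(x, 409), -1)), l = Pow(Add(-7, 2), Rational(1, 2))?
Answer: Mul(Rational(6, 605), Pow(Add(Pow(5, Rational(1, 2)), Mul(-11, I)), -1), Add(Mul(-34653612, Pow(5, Rational(1, 2))), Mul(381189737, I))) ≈ Add(-3.4367e+5, Mul(0.00088501, I))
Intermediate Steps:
l = Mul(I, Pow(5, Rational(1, 2))) (l = Pow(-5, Rational(1, 2)) = Mul(I, Pow(5, Rational(1, 2))) ≈ Mul(2.2361, I))
Function('y')(G, o) = Mul(2, o, Pow(Add(G, Mul(I, Pow(5, Rational(1, 2)))), -1)) (Function('y')(G, o) = Mul(Add(o, o), Pow(Add(G, Mul(I, Pow(5, Rational(1, 2)))), -1)) = Mul(Mul(2, o), Pow(Add(G, Mul(I, Pow(5, Rational(1, 2)))), -1)) = Mul(2, o, Pow(Add(G, Mul(I, Pow(5, Rational(1, 2)))), -1)))
Function('c')(x, T) = Mul(Pow(Add(409, x), -1), Add(493, T)) (Function('c')(x, T) = Mul(Add(493, T), Pow(Add(409, x), -1)) = Mul(Pow(Add(409, x), -1), Add(493, T)))
Add(Add(-326992, -16681), Function('c')(196, Function('y')(11, -15))) = Add(Add(-326992, -16681), Mul(Pow(Add(409, 196), -1), Add(493, Mul(2, -15, Pow(Add(11, Mul(I, Pow(5, Rational(1, 2)))), -1))))) = Add(-343673, Mul(Pow(605, -1), Add(493, Mul(-30, Pow(Add(11, Mul(I, Pow(5, Rational(1, 2)))), -1))))) = Add(-343673, Mul(Rational(1, 605), Add(493, Mul(-30, Pow(Add(11, Mul(I, Pow(5, Rational(1, 2)))), -1))))) = Add(-343673, Add(Rational(493, 605), Mul(Rational(-6, 121), Pow(Add(11, Mul(I, Pow(5, Rational(1, 2)))), -1)))) = Add(Rational(-207921672, 605), Mul(Rational(-6, 121), Pow(Add(11, Mul(I, Pow(5, Rational(1, 2)))), -1)))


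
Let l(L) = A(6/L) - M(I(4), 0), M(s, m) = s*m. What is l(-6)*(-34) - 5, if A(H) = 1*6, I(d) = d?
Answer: -209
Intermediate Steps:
M(s, m) = m*s
A(H) = 6
l(L) = 6 (l(L) = 6 - 0*4 = 6 - 1*0 = 6 + 0 = 6)
l(-6)*(-34) - 5 = 6*(-34) - 5 = -204 - 5 = -209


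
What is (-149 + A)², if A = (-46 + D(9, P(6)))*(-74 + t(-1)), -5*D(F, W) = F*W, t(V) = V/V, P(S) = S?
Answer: 399480169/25 ≈ 1.5979e+7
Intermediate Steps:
t(V) = 1
D(F, W) = -F*W/5
A = 20732/5 (A = (-46 - ⅕*9*6)*(-74 + 1) = (-46 - 54/5)*(-73) = -284/5*(-73) = 20732/5 ≈ 4146.4)
(-149 + A)² = (-149 + 20732/5)² = (19987/5)² = 399480169/25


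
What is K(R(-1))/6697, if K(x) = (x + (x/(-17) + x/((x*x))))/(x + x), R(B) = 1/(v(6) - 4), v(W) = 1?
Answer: 169/227698 ≈ 0.00074221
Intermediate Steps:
R(B) = -⅓ (R(B) = 1/(1 - 4) = 1/(-3) = -⅓)
K(x) = (1/x + 16*x/17)/(2*x) (K(x) = (x + (x*(-1/17) + x/(x²)))/((2*x)) = (x + (-x/17 + x/x²))*(1/(2*x)) = (x + (-x/17 + 1/x))*(1/(2*x)) = (x + (1/x - x/17))*(1/(2*x)) = (1/x + 16*x/17)*(1/(2*x)) = (1/x + 16*x/17)/(2*x))
K(R(-1))/6697 = (8/17 + 1/(2*(-⅓)²))/6697 = (8/17 + (½)*9)*(1/6697) = (8/17 + 9/2)*(1/6697) = (169/34)*(1/6697) = 169/227698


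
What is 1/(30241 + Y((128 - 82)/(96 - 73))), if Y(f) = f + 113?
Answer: 1/30356 ≈ 3.2942e-5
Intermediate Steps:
Y(f) = 113 + f
1/(30241 + Y((128 - 82)/(96 - 73))) = 1/(30241 + (113 + (128 - 82)/(96 - 73))) = 1/(30241 + (113 + 46/23)) = 1/(30241 + (113 + 46*(1/23))) = 1/(30241 + (113 + 2)) = 1/(30241 + 115) = 1/30356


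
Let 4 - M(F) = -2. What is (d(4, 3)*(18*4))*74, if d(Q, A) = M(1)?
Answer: 31968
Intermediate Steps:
M(F) = 6 (M(F) = 4 - 1*(-2) = 4 + 2 = 6)
d(Q, A) = 6
(d(4, 3)*(18*4))*74 = (6*(18*4))*74 = (6*72)*74 = 432*74 = 31968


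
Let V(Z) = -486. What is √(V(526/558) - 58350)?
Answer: 2*I*√14709 ≈ 242.56*I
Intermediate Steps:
√(V(526/558) - 58350) = √(-486 - 58350) = √(-58836) = 2*I*√14709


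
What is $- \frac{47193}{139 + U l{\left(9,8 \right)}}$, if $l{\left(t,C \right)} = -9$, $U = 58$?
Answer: $\frac{47193}{383} \approx 123.22$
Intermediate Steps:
$- \frac{47193}{139 + U l{\left(9,8 \right)}} = - \frac{47193}{139 + 58 \left(-9\right)} = - \frac{47193}{139 - 522} = - \frac{47193}{-383} = \left(-47193\right) \left(- \frac{1}{383}\right) = \frac{47193}{383}$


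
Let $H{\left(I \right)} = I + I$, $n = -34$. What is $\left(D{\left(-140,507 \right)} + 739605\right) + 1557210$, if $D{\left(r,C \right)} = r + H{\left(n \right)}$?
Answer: $2296607$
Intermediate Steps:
$H{\left(I \right)} = 2 I$
$D{\left(r,C \right)} = -68 + r$ ($D{\left(r,C \right)} = r + 2 \left(-34\right) = r - 68 = -68 + r$)
$\left(D{\left(-140,507 \right)} + 739605\right) + 1557210 = \left(\left(-68 - 140\right) + 739605\right) + 1557210 = \left(-208 + 739605\right) + 1557210 = 739397 + 1557210 = 2296607$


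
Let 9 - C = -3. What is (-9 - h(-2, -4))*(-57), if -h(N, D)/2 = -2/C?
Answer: 532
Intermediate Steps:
C = 12 (C = 9 - 1*(-3) = 9 + 3 = 12)
h(N, D) = 1/3 (h(N, D) = -(-4)/12 = -2*(-1/6) = 1/3)
(-9 - h(-2, -4))*(-57) = (-9 - 1*1/3)*(-57) = (-9 - 1/3)*(-57) = -28/3*(-57) = 532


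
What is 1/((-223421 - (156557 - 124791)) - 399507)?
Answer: -1/654694 ≈ -1.5274e-6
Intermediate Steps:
1/((-223421 - (156557 - 124791)) - 399507) = 1/((-223421 - 1*31766) - 399507) = 1/((-223421 - 31766) - 399507) = 1/(-255187 - 399507) = 1/(-654694) = -1/654694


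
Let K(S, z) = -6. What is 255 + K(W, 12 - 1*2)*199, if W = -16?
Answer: -939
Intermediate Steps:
255 + K(W, 12 - 1*2)*199 = 255 - 6*199 = 255 - 1194 = -939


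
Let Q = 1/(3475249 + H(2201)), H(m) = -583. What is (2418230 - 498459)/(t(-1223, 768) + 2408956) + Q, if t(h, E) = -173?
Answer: 513120417713/643824337806 ≈ 0.79699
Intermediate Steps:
Q = 1/3474666 (Q = 1/(3475249 - 583) = 1/3474666 ≈ 2.8780e-7)
(2418230 - 498459)/(t(-1223, 768) + 2408956) + Q = (2418230 - 498459)/(-173 + 2408956) + 1/3474666 = 1919771/2408783 + 1/3474666 = 513120417713/643824337806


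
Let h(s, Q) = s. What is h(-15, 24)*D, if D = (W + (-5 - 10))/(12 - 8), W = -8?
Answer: 345/4 ≈ 86.250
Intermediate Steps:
D = -23/4 (D = (-8 + (-5 - 10))/(12 - 8) = (-8 - 15)/4 = -23*¼ = -23/4 ≈ -5.7500)
h(-15, 24)*D = -15*(-23/4) = 345/4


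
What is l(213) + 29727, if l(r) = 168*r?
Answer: 65511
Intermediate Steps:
l(213) + 29727 = 168*213 + 29727 = 35784 + 29727 = 65511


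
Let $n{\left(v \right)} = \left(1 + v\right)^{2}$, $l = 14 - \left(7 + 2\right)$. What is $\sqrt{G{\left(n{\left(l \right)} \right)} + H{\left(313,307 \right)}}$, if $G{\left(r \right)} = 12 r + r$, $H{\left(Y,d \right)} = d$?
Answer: $5 \sqrt{31} \approx 27.839$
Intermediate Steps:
$l = 5$ ($l = 14 - 9 = 5$)
$G{\left(r \right)} = 13 r$
$\sqrt{G{\left(n{\left(l \right)} \right)} + H{\left(313,307 \right)}} = \sqrt{13 \left(1 + 5\right)^{2} + 307} = \sqrt{13 \cdot 6^{2} + 307} = \sqrt{13 \cdot 36 + 307} = \sqrt{468 + 307} = \sqrt{775} = 5 \sqrt{31}$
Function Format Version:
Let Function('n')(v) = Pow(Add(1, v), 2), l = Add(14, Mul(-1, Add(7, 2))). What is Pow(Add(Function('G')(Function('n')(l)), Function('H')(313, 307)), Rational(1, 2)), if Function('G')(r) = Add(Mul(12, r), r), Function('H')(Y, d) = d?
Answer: Mul(5, Pow(31, Rational(1, 2))) ≈ 27.839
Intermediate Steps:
l = 5 (l = Add(14, Mul(-1, 9)) = Add(14, -9) = 5)
Function('G')(r) = Mul(13, r)
Pow(Add(Function('G')(Function('n')(l)), Function('H')(313, 307)), Rational(1, 2)) = Pow(Add(Mul(13, Pow(Add(1, 5), 2)), 307), Rational(1, 2)) = Pow(Add(Mul(13, Pow(6, 2)), 307), Rational(1, 2)) = Pow(Add(Mul(13, 36), 307), Rational(1, 2)) = Pow(Add(468, 307), Rational(1, 2)) = Pow(775, Rational(1, 2)) = Mul(5, Pow(31, Rational(1, 2)))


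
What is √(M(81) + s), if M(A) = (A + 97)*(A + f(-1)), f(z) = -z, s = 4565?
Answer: 3*√2129 ≈ 138.42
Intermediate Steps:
M(A) = (1 + A)*(97 + A) (M(A) = (A + 97)*(A - 1*(-1)) = (97 + A)*(A + 1) = (97 + A)*(1 + A) = (1 + A)*(97 + A))
√(M(81) + s) = √((97 + 81² + 98*81) + 4565) = √((97 + 6561 + 7938) + 4565) = √(14596 + 4565) = √19161 = 3*√2129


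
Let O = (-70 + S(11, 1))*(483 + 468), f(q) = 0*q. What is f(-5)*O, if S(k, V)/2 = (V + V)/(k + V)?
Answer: 0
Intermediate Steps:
S(k, V) = 4*V/(V + k) (S(k, V) = 2*((V + V)/(k + V)) = 2*((2*V)/(V + k)) = 2*(2*V/(V + k)) = 4*V/(V + k))
f(q) = 0
O = -66253 (O = (-70 + 4*1/(1 + 11))*(483 + 468) = (-70 + 4*1/12)*951 = (-70 + 4*1*(1/12))*951 = (-70 + ⅓)*951 = -209/3*951 = -66253)
f(-5)*O = 0*(-66253) = 0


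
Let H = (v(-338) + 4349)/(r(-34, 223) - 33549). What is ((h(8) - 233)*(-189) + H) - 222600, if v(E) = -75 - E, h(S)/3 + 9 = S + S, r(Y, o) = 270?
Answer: -6074487040/33279 ≈ -1.8253e+5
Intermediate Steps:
h(S) = -27 + 6*S (h(S) = -27 + 3*(S + S) = -27 + 3*(2*S) = -27 + 6*S)
H = -4612/33279 (H = ((-75 - 1*(-338)) + 4349)/(270 - 33549) = ((-75 + 338) + 4349)/(-33279) = (263 + 4349)*(-1/33279) = 4612*(-1/33279) = -4612/33279 ≈ -0.13859)
((h(8) - 233)*(-189) + H) - 222600 = (((-27 + 6*8) - 233)*(-189) - 4612/33279) - 222600 = (((-27 + 48) - 233)*(-189) - 4612/33279) - 222600 = ((21 - 233)*(-189) - 4612/33279) - 222600 = (-212*(-189) - 4612/33279) - 222600 = (40068 - 4612/33279) - 222600 = 1333418360/33279 - 222600 = -6074487040/33279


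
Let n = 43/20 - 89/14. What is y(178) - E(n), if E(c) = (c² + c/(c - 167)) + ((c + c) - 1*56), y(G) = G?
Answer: 105557495231/469792400 ≈ 224.69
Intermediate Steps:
n = -589/140 (n = 43*(1/20) - 89*1/14 = 43/20 - 89/14 = -589/140 ≈ -4.2071)
E(c) = -56 + c² + 2*c + c/(-167 + c) (E(c) = (c² + c/(-167 + c)) + (2*c - 56) = (c² + c/(-167 + c)) + (-56 + 2*c) = -56 + c² + 2*c + c/(-167 + c))
y(178) - E(n) = 178 - (9352 + (-589/140)³ - 389*(-589/140) - 165*(-589/140)²)/(-167 - 589/140) = 178 - (9352 - 204336469/2744000 + 229121/140 - 165*346921/19600)/(-23969/140) = 178 - (-140)*(9352 - 204336469/2744000 + 229121/140 - 11448393/3920)/23969 = 178 - (-140)*21934448031/(23969*2744000) = 178 - 1*(-21934448031/469792400) = 178 + 21934448031/469792400 = 105557495231/469792400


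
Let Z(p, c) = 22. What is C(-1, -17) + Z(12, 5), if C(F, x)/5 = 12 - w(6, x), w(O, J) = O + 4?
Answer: 32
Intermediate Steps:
w(O, J) = 4 + O
C(F, x) = 10 (C(F, x) = 5*(12 - (4 + 6)) = 5*(12 - 1*10) = 5*(12 - 10) = 5*2 = 10)
C(-1, -17) + Z(12, 5) = 10 + 22 = 32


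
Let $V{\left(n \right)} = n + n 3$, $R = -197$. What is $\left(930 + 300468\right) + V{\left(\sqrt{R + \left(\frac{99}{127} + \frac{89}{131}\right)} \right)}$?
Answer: $301398 + \frac{4 i \sqrt{54123771229}}{16637} \approx 3.014 \cdot 10^{5} + 55.934 i$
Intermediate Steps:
$V{\left(n \right)} = 4 n$ ($V{\left(n \right)} = n + 3 n = 4 n$)
$\left(930 + 300468\right) + V{\left(\sqrt{R + \left(\frac{99}{127} + \frac{89}{131}\right)} \right)} = \left(930 + 300468\right) + 4 \sqrt{-197 + \left(\frac{99}{127} + \frac{89}{131}\right)} = 301398 + 4 \sqrt{-197 + \left(99 \cdot \frac{1}{127} + 89 \cdot \frac{1}{131}\right)} = 301398 + 4 \sqrt{-197 + \left(\frac{99}{127} + \frac{89}{131}\right)} = 301398 + 4 \sqrt{-197 + \frac{24272}{16637}} = 301398 + 4 \sqrt{- \frac{3253217}{16637}} = 301398 + 4 \frac{i \sqrt{54123771229}}{16637} = 301398 + \frac{4 i \sqrt{54123771229}}{16637}$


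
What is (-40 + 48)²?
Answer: 64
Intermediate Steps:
(-40 + 48)² = 8² = 64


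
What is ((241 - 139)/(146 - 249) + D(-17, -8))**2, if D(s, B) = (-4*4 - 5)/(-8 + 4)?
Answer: 3080025/169744 ≈ 18.145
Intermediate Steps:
D(s, B) = 21/4 (D(s, B) = (-16 - 5)/(-4) = -21*(-1/4) = 21/4)
((241 - 139)/(146 - 249) + D(-17, -8))**2 = ((241 - 139)/(146 - 249) + 21/4)**2 = (102/(-103) + 21/4)**2 = (102*(-1/103) + 21/4)**2 = (-102/103 + 21/4)**2 = (1755/412)**2 = 3080025/169744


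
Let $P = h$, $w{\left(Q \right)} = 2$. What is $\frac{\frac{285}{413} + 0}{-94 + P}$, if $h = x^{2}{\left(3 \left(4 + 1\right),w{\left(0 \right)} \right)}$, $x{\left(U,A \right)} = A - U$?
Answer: $\frac{19}{2065} \approx 0.009201$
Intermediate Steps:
$h = 169$ ($h = \left(2 - 3 \left(4 + 1\right)\right)^{2} = \left(2 - 3 \cdot 5\right)^{2} = \left(2 - 15\right)^{2} = \left(-13\right)^{2} = 169$)
$P = 169$
$\frac{\frac{285}{413} + 0}{-94 + P} = \frac{\frac{285}{413} + 0}{-94 + 169} = \frac{285 \cdot \frac{1}{413} + 0}{75} = \left(\frac{285}{413} + 0\right) \frac{1}{75} = \frac{285}{413} \cdot \frac{1}{75} = \frac{19}{2065}$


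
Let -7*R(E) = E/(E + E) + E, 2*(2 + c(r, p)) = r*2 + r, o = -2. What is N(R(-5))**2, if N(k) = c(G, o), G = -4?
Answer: 64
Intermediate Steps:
c(r, p) = -2 + 3*r/2 (c(r, p) = -2 + (r*2 + r)/2 = -2 + (2*r + r)/2 = -2 + (3*r)/2 = -2 + 3*r/2)
R(E) = -1/14 - E/7 (R(E) = -(E/(E + E) + E)/7 = -(E/((2*E)) + E)/7 = -(E*(1/(2*E)) + E)/7 = -(1/2 + E)/7 = -1/14 - E/7)
N(k) = -8 (N(k) = -2 + (3/2)*(-4) = -2 - 6 = -8)
N(R(-5))**2 = (-8)**2 = 64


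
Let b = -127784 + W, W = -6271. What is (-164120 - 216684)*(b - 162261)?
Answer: 112838318064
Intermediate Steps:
b = -134055 (b = -127784 - 6271 = -134055)
(-164120 - 216684)*(b - 162261) = (-164120 - 216684)*(-134055 - 162261) = -380804*(-296316) = 112838318064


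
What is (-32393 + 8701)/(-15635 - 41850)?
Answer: 23692/57485 ≈ 0.41214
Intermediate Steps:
(-32393 + 8701)/(-15635 - 41850) = -23692/(-57485) = -23692*(-1/57485) = 23692/57485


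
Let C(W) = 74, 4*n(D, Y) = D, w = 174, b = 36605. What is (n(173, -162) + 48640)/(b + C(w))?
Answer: 194733/146716 ≈ 1.3273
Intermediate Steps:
n(D, Y) = D/4
(n(173, -162) + 48640)/(b + C(w)) = ((1/4)*173 + 48640)/(36605 + 74) = (173/4 + 48640)/36679 = (194733/4)*(1/36679) = 194733/146716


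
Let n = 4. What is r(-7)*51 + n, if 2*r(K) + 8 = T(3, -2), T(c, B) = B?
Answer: -251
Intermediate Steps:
r(K) = -5 (r(K) = -4 + (½)*(-2) = -4 - 1 = -5)
r(-7)*51 + n = -5*51 + 4 = -255 + 4 = -251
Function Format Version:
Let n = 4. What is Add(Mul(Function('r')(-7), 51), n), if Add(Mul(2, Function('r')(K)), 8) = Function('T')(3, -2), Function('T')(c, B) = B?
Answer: -251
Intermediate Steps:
Function('r')(K) = -5 (Function('r')(K) = Add(-4, Mul(Rational(1, 2), -2)) = Add(-4, -1) = -5)
Add(Mul(Function('r')(-7), 51), n) = Add(Mul(-5, 51), 4) = Add(-255, 4) = -251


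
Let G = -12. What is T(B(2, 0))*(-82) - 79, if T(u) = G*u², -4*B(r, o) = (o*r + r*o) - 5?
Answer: 2917/2 ≈ 1458.5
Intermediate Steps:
B(r, o) = 5/4 - o*r/2 (B(r, o) = -((o*r + r*o) - 5)/4 = -((o*r + o*r) - 5)/4 = -(2*o*r - 5)/4 = -(-5 + 2*o*r)/4 = 5/4 - o*r/2)
T(u) = -12*u²
T(B(2, 0))*(-82) - 79 = -12*(5/4 - ½*0*2)²*(-82) - 79 = -12*(5/4 + 0)²*(-82) - 79 = -12*(5/4)²*(-82) - 79 = -12*25/16*(-82) - 79 = -75/4*(-82) - 79 = 3075/2 - 79 = 2917/2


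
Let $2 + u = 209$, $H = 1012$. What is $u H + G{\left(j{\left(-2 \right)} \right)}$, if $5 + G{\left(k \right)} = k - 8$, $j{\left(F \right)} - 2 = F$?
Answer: $209471$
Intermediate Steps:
$j{\left(F \right)} = 2 + F$
$G{\left(k \right)} = -13 + k$ ($G{\left(k \right)} = -5 + \left(k - 8\right) = -5 + \left(-8 + k\right) = -13 + k$)
$u = 207$ ($u = -2 + 209 = 207$)
$u H + G{\left(j{\left(-2 \right)} \right)} = 207 \cdot 1012 + \left(-13 + \left(2 - 2\right)\right) = 209484 + \left(-13 + 0\right) = 209484 - 13 = 209471$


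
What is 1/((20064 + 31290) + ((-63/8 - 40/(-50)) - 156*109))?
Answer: 40/1373717 ≈ 2.9118e-5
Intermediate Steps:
1/((20064 + 31290) + ((-63/8 - 40/(-50)) - 156*109)) = 1/(51354 + ((-63*⅛ - 40*(-1/50)) - 17004)) = 1/(51354 + ((-63/8 + ⅘) - 17004)) = 1/(51354 + (-283/40 - 17004)) = 1/(51354 - 680443/40) = 1/(1373717/40) = 40/1373717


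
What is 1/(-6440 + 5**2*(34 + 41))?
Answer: -1/4565 ≈ -0.00021906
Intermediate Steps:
1/(-6440 + 5**2*(34 + 41)) = 1/(-6440 + 25*75) = 1/(-6440 + 1875) = 1/(-4565) = -1/4565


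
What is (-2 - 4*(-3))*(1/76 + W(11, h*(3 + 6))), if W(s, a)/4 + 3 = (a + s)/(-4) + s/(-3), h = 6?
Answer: -104485/114 ≈ -916.54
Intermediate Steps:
W(s, a) = -12 - a - 7*s/3 (W(s, a) = -12 + 4*((a + s)/(-4) + s/(-3)) = -12 + 4*((a + s)*(-¼) + s*(-⅓)) = -12 + 4*((-a/4 - s/4) - s/3) = -12 + 4*(-7*s/12 - a/4) = -12 + (-a - 7*s/3) = -12 - a - 7*s/3)
(-2 - 4*(-3))*(1/76 + W(11, h*(3 + 6))) = (-2 - 4*(-3))*(1/76 + (-12 - 6*(3 + 6) - 7/3*11)) = (-2 + 12)*(1/76 + (-12 - 6*9 - 77/3)) = 10*(1/76 + (-12 - 1*54 - 77/3)) = 10*(1/76 + (-12 - 54 - 77/3)) = 10*(1/76 - 275/3) = 10*(-20897/228) = -104485/114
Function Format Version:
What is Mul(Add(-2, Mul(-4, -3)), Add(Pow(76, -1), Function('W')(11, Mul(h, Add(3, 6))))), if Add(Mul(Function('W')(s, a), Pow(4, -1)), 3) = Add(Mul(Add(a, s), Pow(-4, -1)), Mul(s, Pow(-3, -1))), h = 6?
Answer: Rational(-104485, 114) ≈ -916.54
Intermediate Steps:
Function('W')(s, a) = Add(-12, Mul(-1, a), Mul(Rational(-7, 3), s)) (Function('W')(s, a) = Add(-12, Mul(4, Add(Mul(Add(a, s), Pow(-4, -1)), Mul(s, Pow(-3, -1))))) = Add(-12, Mul(4, Add(Mul(Add(a, s), Rational(-1, 4)), Mul(s, Rational(-1, 3))))) = Add(-12, Mul(4, Add(Add(Mul(Rational(-1, 4), a), Mul(Rational(-1, 4), s)), Mul(Rational(-1, 3), s)))) = Add(-12, Mul(4, Add(Mul(Rational(-7, 12), s), Mul(Rational(-1, 4), a)))) = Add(-12, Add(Mul(-1, a), Mul(Rational(-7, 3), s))) = Add(-12, Mul(-1, a), Mul(Rational(-7, 3), s)))
Mul(Add(-2, Mul(-4, -3)), Add(Pow(76, -1), Function('W')(11, Mul(h, Add(3, 6))))) = Mul(Add(-2, Mul(-4, -3)), Add(Pow(76, -1), Add(-12, Mul(-1, Mul(6, Add(3, 6))), Mul(Rational(-7, 3), 11)))) = Mul(Add(-2, 12), Add(Rational(1, 76), Add(-12, Mul(-1, Mul(6, 9)), Rational(-77, 3)))) = Mul(10, Add(Rational(1, 76), Add(-12, Mul(-1, 54), Rational(-77, 3)))) = Mul(10, Add(Rational(1, 76), Add(-12, -54, Rational(-77, 3)))) = Mul(10, Add(Rational(1, 76), Rational(-275, 3))) = Mul(10, Rational(-20897, 228)) = Rational(-104485, 114)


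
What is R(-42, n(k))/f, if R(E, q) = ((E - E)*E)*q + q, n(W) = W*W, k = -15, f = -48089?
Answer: -225/48089 ≈ -0.0046788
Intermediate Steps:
n(W) = W**2
R(E, q) = q (R(E, q) = (0*E)*q + q = 0*q + q = 0 + q = q)
R(-42, n(k))/f = (-15)**2/(-48089) = 225*(-1/48089) = -225/48089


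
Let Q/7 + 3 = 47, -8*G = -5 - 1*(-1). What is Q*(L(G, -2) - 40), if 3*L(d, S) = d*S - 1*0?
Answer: -37268/3 ≈ -12423.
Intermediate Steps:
G = 1/2 (G = -(-5 - 1*(-1))/8 = -(-5 + 1)/8 = -1/8*(-4) = 1/2 ≈ 0.50000)
L(d, S) = S*d/3 (L(d, S) = (d*S - 1*0)/3 = (S*d + 0)/3 = (S*d)/3 = S*d/3)
Q = 308 (Q = -21 + 7*47 = -21 + 329 = 308)
Q*(L(G, -2) - 40) = 308*((1/3)*(-2)*(1/2) - 40) = 308*(-1/3 - 40) = 308*(-121/3) = -37268/3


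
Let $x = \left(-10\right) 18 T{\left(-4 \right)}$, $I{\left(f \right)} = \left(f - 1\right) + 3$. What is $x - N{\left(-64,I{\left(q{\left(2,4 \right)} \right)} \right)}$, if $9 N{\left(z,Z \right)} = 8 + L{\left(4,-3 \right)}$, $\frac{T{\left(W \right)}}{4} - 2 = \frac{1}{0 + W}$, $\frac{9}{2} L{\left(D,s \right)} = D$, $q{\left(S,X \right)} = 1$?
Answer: $- \frac{102140}{81} \approx -1261.0$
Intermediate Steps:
$I{\left(f \right)} = 2 + f$ ($I{\left(f \right)} = \left(-1 + f\right) + 3 = 2 + f$)
$L{\left(D,s \right)} = \frac{2 D}{9}$
$T{\left(W \right)} = 8 + \frac{4}{W}$ ($T{\left(W \right)} = 8 + \frac{4}{0 + W} = 8 + \frac{4}{W}$)
$N{\left(z,Z \right)} = \frac{80}{81}$ ($N{\left(z,Z \right)} = \frac{8 + \frac{2}{9} \cdot 4}{9} = \frac{8 + \frac{8}{9}}{9} = \frac{1}{9} \cdot \frac{80}{9} = \frac{80}{81}$)
$x = -1260$ ($x = \left(-10\right) 18 \left(8 + \frac{4}{-4}\right) = - 180 \left(8 + 4 \left(- \frac{1}{4}\right)\right) = - 180 \left(8 - 1\right) = \left(-180\right) 7 = -1260$)
$x - N{\left(-64,I{\left(q{\left(2,4 \right)} \right)} \right)} = -1260 - \frac{80}{81} = - \frac{102140}{81}$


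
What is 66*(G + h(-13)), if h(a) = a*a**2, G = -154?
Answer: -155166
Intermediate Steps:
h(a) = a**3
66*(G + h(-13)) = 66*(-154 + (-13)**3) = 66*(-154 - 2197) = 66*(-2351) = -155166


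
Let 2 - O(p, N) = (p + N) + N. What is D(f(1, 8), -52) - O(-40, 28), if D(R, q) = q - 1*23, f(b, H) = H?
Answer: -61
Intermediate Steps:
O(p, N) = 2 - p - 2*N (O(p, N) = 2 - ((p + N) + N) = 2 - ((N + p) + N) = 2 - (p + 2*N) = 2 + (-p - 2*N) = 2 - p - 2*N)
D(R, q) = -23 + q (D(R, q) = q - 23 = -23 + q)
D(f(1, 8), -52) - O(-40, 28) = (-23 - 52) - (2 - 1*(-40) - 2*28) = -75 - (2 + 40 - 56) = -75 - 1*(-14) = -75 + 14 = -61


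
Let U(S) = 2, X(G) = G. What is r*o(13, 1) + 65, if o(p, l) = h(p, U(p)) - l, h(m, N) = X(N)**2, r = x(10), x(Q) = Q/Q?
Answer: 68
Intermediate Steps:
x(Q) = 1
r = 1
h(m, N) = N**2
o(p, l) = 4 - l (o(p, l) = 2**2 - l = 4 - l)
r*o(13, 1) + 65 = 1*(4 - 1*1) + 65 = 1*(4 - 1) + 65 = 1*3 + 65 = 3 + 65 = 68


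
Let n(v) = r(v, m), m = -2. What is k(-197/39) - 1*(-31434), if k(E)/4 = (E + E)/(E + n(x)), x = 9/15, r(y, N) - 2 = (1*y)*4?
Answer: 3999998/127 ≈ 31496.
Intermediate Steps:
r(y, N) = 2 + 4*y (r(y, N) = 2 + (1*y)*4 = 2 + y*4 = 2 + 4*y)
x = 3/5 (x = 9*(1/15) = 3/5 ≈ 0.60000)
n(v) = 2 + 4*v
k(E) = 8*E/(22/5 + E) (k(E) = 4*((E + E)/(E + (2 + 4*(3/5)))) = 4*((2*E)/(E + (2 + 12/5))) = 4*((2*E)/(E + 22/5)) = 4*((2*E)/(22/5 + E)) = 4*(2*E/(22/5 + E)) = 8*E/(22/5 + E))
k(-197/39) - 1*(-31434) = 40*(-197/39)/(22 + 5*(-197/39)) - 1*(-31434) = 40*(-197*1/39)/(22 + 5*(-197*1/39)) + 31434 = 40*(-197/39)/(22 + 5*(-197/39)) + 31434 = 40*(-197/39)/(22 - 985/39) + 31434 = 40*(-197/39)/(-127/39) + 31434 = 40*(-197/39)*(-39/127) + 31434 = 7880/127 + 31434 = 3999998/127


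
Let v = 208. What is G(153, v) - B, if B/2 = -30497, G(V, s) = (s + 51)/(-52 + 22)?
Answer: 1829561/30 ≈ 60985.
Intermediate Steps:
G(V, s) = -17/10 - s/30 (G(V, s) = (51 + s)/(-30) = (51 + s)*(-1/30) = -17/10 - s/30)
B = -60994 (B = 2*(-30497) = -60994)
G(153, v) - B = (-17/10 - 1/30*208) - 1*(-60994) = (-17/10 - 104/15) + 60994 = -259/30 + 60994 = 1829561/30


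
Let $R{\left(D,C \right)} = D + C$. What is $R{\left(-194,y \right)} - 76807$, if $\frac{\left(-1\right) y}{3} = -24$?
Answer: $-76929$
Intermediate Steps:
$y = 72$ ($y = \left(-3\right) \left(-24\right) = 72$)
$R{\left(D,C \right)} = C + D$
$R{\left(-194,y \right)} - 76807 = \left(72 - 194\right) - 76807 = -122 - 76807 = -76929$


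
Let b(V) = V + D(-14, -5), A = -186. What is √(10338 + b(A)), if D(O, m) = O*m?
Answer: √10222 ≈ 101.10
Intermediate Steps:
b(V) = 70 + V (b(V) = V - 14*(-5) = V + 70 = 70 + V)
√(10338 + b(A)) = √(10338 + (70 - 186)) = √(10338 - 116) = √10222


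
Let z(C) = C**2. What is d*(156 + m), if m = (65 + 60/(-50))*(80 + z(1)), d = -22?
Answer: -585618/5 ≈ -1.1712e+5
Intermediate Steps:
m = 25839/5 (m = (65 + 60/(-50))*(80 + 1**2) = (65 + 60*(-1/50))*(80 + 1) = (65 - 6/5)*81 = (319/5)*81 = 25839/5 ≈ 5167.8)
d*(156 + m) = -22*(156 + 25839/5) = -22*26619/5 = -585618/5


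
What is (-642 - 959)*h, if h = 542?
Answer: -867742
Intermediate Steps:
(-642 - 959)*h = (-642 - 959)*542 = -1601*542 = -867742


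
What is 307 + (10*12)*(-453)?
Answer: -54053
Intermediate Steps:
307 + (10*12)*(-453) = 307 + 120*(-453) = 307 - 54360 = -54053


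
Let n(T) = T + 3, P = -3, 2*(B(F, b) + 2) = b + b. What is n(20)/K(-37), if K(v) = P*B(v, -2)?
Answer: 23/12 ≈ 1.9167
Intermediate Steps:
B(F, b) = -2 + b (B(F, b) = -2 + (b + b)/2 = -2 + (2*b)/2 = -2 + b)
K(v) = 12 (K(v) = -3*(-2 - 2) = -3*(-4) = 12)
n(T) = 3 + T
n(20)/K(-37) = (3 + 20)/12 = 23*(1/12) = 23/12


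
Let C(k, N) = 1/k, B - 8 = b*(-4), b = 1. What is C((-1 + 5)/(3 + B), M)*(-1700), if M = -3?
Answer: -2975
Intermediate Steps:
B = 4 (B = 8 + 1*(-4) = 8 - 4 = 4)
C(k, N) = 1/k
C((-1 + 5)/(3 + B), M)*(-1700) = -1700/((-1 + 5)/(3 + 4)) = -1700/(4/7) = (7/4)*(-1700) = -2975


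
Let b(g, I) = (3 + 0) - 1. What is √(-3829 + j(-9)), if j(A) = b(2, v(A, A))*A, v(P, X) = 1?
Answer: I*√3847 ≈ 62.024*I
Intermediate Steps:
b(g, I) = 2 (b(g, I) = 3 - 1 = 2)
j(A) = 2*A
√(-3829 + j(-9)) = √(-3829 + 2*(-9)) = √(-3829 - 18) = √(-3847) = I*√3847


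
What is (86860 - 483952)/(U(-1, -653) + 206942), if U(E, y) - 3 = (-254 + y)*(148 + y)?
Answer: -33091/55415 ≈ -0.59715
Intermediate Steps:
U(E, y) = 3 + (-254 + y)*(148 + y)
(86860 - 483952)/(U(-1, -653) + 206942) = (86860 - 483952)/((-37589 + (-653)² - 106*(-653)) + 206942) = -397092/((-37589 + 426409 + 69218) + 206942) = -397092/(458038 + 206942) = -397092/664980 = -397092*1/664980 = -33091/55415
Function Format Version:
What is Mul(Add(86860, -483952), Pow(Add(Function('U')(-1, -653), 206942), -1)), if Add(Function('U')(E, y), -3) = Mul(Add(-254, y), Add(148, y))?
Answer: Rational(-33091, 55415) ≈ -0.59715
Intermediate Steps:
Function('U')(E, y) = Add(3, Mul(Add(-254, y), Add(148, y)))
Mul(Add(86860, -483952), Pow(Add(Function('U')(-1, -653), 206942), -1)) = Mul(Add(86860, -483952), Pow(Add(Add(-37589, Pow(-653, 2), Mul(-106, -653)), 206942), -1)) = Mul(-397092, Pow(Add(Add(-37589, 426409, 69218), 206942), -1)) = Mul(-397092, Pow(Add(458038, 206942), -1)) = Mul(-397092, Pow(664980, -1)) = Mul(-397092, Rational(1, 664980)) = Rational(-33091, 55415)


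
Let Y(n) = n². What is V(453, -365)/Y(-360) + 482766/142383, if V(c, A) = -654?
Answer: 3470741951/1025157600 ≈ 3.3856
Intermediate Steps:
V(453, -365)/Y(-360) + 482766/142383 = -654/((-360)²) + 482766/142383 = -654/129600 + 482766*(1/142383) = -654*1/129600 + 160922/47461 = -109/21600 + 160922/47461 = 3470741951/1025157600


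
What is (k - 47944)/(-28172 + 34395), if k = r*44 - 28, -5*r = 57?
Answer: -34624/4445 ≈ -7.7894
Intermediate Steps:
r = -57/5 (r = -⅕*57 = -57/5 ≈ -11.400)
k = -2648/5 (k = -57/5*44 - 28 = -2508/5 - 28 = -2648/5 ≈ -529.60)
(k - 47944)/(-28172 + 34395) = (-2648/5 - 47944)/(-28172 + 34395) = -242368/5/6223 = -242368/5*1/6223 = -34624/4445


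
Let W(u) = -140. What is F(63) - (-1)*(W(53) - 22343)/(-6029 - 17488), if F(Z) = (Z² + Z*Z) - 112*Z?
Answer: 20764477/23517 ≈ 882.96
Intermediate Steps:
F(Z) = -112*Z + 2*Z² (F(Z) = (Z² + Z²) - 112*Z = 2*Z² - 112*Z = -112*Z + 2*Z²)
F(63) - (-1)*(W(53) - 22343)/(-6029 - 17488) = 2*63*(-56 + 63) - (-1)*(-140 - 22343)/(-6029 - 17488) = 2*63*7 - (-1)*(-22483/(-23517)) = 882 - (-1)*(-22483*(-1/23517)) = 882 - (-1)*22483/23517 = 882 - 1*(-22483/23517) = 882 + 22483/23517 = 20764477/23517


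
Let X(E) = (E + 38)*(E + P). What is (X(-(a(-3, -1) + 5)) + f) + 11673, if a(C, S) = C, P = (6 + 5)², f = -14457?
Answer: 1500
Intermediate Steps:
P = 121 (P = 11² = 121)
X(E) = (38 + E)*(121 + E) (X(E) = (E + 38)*(E + 121) = (38 + E)*(121 + E))
(X(-(a(-3, -1) + 5)) + f) + 11673 = ((4598 + (-(-3 + 5))² + 159*(-(-3 + 5))) - 14457) + 11673 = ((4598 + (-1*2)² + 159*(-1*2)) - 14457) + 11673 = ((4598 + (-2)² + 159*(-2)) - 14457) + 11673 = ((4598 + 4 - 318) - 14457) + 11673 = (4284 - 14457) + 11673 = -10173 + 11673 = 1500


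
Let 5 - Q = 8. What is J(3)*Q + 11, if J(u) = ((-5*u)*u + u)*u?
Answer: 389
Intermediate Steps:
Q = -3 (Q = 5 - 1*8 = 5 - 8 = -3)
J(u) = u*(u - 5*u**2) (J(u) = (-5*u**2 + u)*u = (u - 5*u**2)*u = u*(u - 5*u**2))
J(3)*Q + 11 = (3**2*(1 - 5*3))*(-3) + 11 = (9*(1 - 15))*(-3) + 11 = (9*(-14))*(-3) + 11 = -126*(-3) + 11 = 378 + 11 = 389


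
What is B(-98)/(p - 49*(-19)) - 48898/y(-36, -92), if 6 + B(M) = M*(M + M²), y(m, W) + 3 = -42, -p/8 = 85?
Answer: -29648332/11295 ≈ -2624.9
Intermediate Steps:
p = -680 (p = -8*85 = -680)
y(m, W) = -45 (y(m, W) = -3 - 42 = -45)
B(M) = -6 + M*(M + M²)
B(-98)/(p - 49*(-19)) - 48898/y(-36, -92) = (-6 + (-98)² + (-98)³)/(-680 - 49*(-19)) - 48898/(-45) = (-6 + 9604 - 941192)/(-680 + 931) - 48898*(-1/45) = -931594/251 + 48898/45 = -29648332/11295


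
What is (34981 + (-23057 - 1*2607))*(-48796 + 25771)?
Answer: -214523925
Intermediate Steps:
(34981 + (-23057 - 1*2607))*(-48796 + 25771) = (34981 + (-23057 - 2607))*(-23025) = (34981 - 25664)*(-23025) = 9317*(-23025) = -214523925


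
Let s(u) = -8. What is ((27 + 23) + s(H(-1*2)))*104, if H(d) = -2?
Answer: 4368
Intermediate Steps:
((27 + 23) + s(H(-1*2)))*104 = ((27 + 23) - 8)*104 = (50 - 8)*104 = 42*104 = 4368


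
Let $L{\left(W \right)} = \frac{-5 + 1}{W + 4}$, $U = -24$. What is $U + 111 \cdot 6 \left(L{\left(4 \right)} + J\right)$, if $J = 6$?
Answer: $3639$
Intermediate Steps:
$L{\left(W \right)} = - \frac{4}{4 + W}$
$U + 111 \cdot 6 \left(L{\left(4 \right)} + J\right) = -24 + 111 \cdot 6 \left(- \frac{4}{4 + 4} + 6\right) = -24 + 111 \cdot 6 \left(- \frac{4}{8} + 6\right) = -24 + 111 \cdot 6 \left(\left(-4\right) \frac{1}{8} + 6\right) = -24 + 111 \cdot 6 \left(- \frac{1}{2} + 6\right) = -24 + 111 \cdot 6 \cdot \frac{11}{2} = -24 + 111 \cdot 33 = -24 + 3663 = 3639$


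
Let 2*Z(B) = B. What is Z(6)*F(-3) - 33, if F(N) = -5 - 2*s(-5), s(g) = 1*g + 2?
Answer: -30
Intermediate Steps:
s(g) = 2 + g (s(g) = g + 2 = 2 + g)
Z(B) = B/2
F(N) = 1 (F(N) = -5 - 2*(2 - 5) = -5 - 2*(-3) = -5 + 6 = 1)
Z(6)*F(-3) - 33 = ((½)*6)*1 - 33 = 3*1 - 33 = 3 - 33 = -30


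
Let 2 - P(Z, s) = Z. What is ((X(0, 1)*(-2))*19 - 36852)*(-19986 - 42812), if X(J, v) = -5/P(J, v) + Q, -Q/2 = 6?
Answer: 2279630198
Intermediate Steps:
Q = -12 (Q = -2*6 = -12)
P(Z, s) = 2 - Z
X(J, v) = -12 - 5/(2 - J) (X(J, v) = -5/(2 - J) - 12 = -12 - 5/(2 - J))
((X(0, 1)*(-2))*19 - 36852)*(-19986 - 42812) = ((((29 - 12*0)/(-2 + 0))*(-2))*19 - 36852)*(-19986 - 42812) = ((((29 + 0)/(-2))*(-2))*19 - 36852)*(-62798) = ((-½*29*(-2))*19 - 36852)*(-62798) = (-29/2*(-2)*19 - 36852)*(-62798) = (29*19 - 36852)*(-62798) = (551 - 36852)*(-62798) = -36301*(-62798) = 2279630198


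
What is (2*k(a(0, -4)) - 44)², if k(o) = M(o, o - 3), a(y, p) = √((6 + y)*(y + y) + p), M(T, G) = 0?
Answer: 1936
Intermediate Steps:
a(y, p) = √(p + 2*y*(6 + y)) (a(y, p) = √((6 + y)*(2*y) + p) = √(2*y*(6 + y) + p) = √(p + 2*y*(6 + y)))
k(o) = 0
(2*k(a(0, -4)) - 44)² = (2*0 - 44)² = (0 - 44)² = (-44)² = 1936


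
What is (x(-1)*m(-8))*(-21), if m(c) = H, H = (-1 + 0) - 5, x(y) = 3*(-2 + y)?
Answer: -1134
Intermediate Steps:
x(y) = -6 + 3*y
H = -6 (H = -1 - 5 = -6)
m(c) = -6
(x(-1)*m(-8))*(-21) = ((-6 + 3*(-1))*(-6))*(-21) = ((-6 - 3)*(-6))*(-21) = -9*(-6)*(-21) = 54*(-21) = -1134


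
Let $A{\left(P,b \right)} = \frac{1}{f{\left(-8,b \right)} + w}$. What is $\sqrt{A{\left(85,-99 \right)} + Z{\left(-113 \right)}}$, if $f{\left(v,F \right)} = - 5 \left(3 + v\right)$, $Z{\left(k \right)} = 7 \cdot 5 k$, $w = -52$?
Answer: $\frac{i \sqrt{320358}}{9} \approx 62.889 i$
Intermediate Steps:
$Z{\left(k \right)} = 35 k$
$f{\left(v,F \right)} = -15 - 5 v$
$A{\left(P,b \right)} = - \frac{1}{27}$ ($A{\left(P,b \right)} = \frac{1}{\left(-15 - -40\right) - 52} = \frac{1}{\left(-15 + 40\right) - 52} = \frac{1}{25 - 52} = \frac{1}{-27} = - \frac{1}{27}$)
$\sqrt{A{\left(85,-99 \right)} + Z{\left(-113 \right)}} = \sqrt{- \frac{1}{27} + 35 \left(-113\right)} = \sqrt{- \frac{1}{27} - 3955} = \sqrt{- \frac{106786}{27}} = \frac{i \sqrt{320358}}{9}$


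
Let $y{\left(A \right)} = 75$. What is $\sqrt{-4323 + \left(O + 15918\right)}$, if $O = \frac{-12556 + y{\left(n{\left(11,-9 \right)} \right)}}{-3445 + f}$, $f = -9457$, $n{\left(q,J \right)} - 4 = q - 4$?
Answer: $\frac{\sqrt{1930283328242}}{12902} \approx 107.68$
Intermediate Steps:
$n{\left(q,J \right)} = q$ ($n{\left(q,J \right)} = 4 + \left(q - 4\right) = 4 + \left(-4 + q\right) = q$)
$O = \frac{12481}{12902}$ ($O = \frac{-12556 + 75}{-3445 - 9457} = - \frac{12481}{-12902} = \left(-12481\right) \left(- \frac{1}{12902}\right) = \frac{12481}{12902} \approx 0.96737$)
$\sqrt{-4323 + \left(O + 15918\right)} = \sqrt{-4323 + \left(\frac{12481}{12902} + 15918\right)} = \sqrt{-4323 + \frac{205386517}{12902}} = \sqrt{\frac{149611171}{12902}} = \frac{\sqrt{1930283328242}}{12902}$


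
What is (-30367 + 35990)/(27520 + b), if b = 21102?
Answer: 5623/48622 ≈ 0.11565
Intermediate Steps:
(-30367 + 35990)/(27520 + b) = (-30367 + 35990)/(27520 + 21102) = 5623/48622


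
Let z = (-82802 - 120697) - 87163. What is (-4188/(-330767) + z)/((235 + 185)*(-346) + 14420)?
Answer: 48070696783/21648700150 ≈ 2.2205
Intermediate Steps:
z = -290662 (z = -203499 - 87163 = -290662)
(-4188/(-330767) + z)/((235 + 185)*(-346) + 14420) = (-4188/(-330767) - 290662)/((235 + 185)*(-346) + 14420) = (-4188*(-1/330767) - 290662)/(420*(-346) + 14420) = (4188/330767 - 290662)/(-145320 + 14420) = -96141393566/330767/(-130900) = -96141393566/330767*(-1/130900) = 48070696783/21648700150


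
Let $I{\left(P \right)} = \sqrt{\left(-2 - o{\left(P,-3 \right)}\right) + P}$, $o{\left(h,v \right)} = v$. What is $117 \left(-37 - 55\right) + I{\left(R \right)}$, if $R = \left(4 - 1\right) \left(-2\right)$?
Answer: $-10764 + i \sqrt{5} \approx -10764.0 + 2.2361 i$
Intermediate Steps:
$R = -6$ ($R = 3 \left(-2\right) = -6$)
$I{\left(P \right)} = \sqrt{1 + P}$ ($I{\left(P \right)} = \sqrt{\left(-2 - -3\right) + P} = \sqrt{\left(-2 + 3\right) + P} = \sqrt{1 + P}$)
$117 \left(-37 - 55\right) + I{\left(R \right)} = 117 \left(-37 - 55\right) + \sqrt{1 - 6} = 117 \left(-92\right) + \sqrt{-5} = -10764 + i \sqrt{5}$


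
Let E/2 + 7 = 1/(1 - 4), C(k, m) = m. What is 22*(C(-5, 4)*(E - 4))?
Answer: -4928/3 ≈ -1642.7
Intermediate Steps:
E = -44/3 (E = -14 + 2/(1 - 4) = -14 + 2/(-3) = -14 + 2*(-1/3) = -14 - 2/3 = -44/3 ≈ -14.667)
22*(C(-5, 4)*(E - 4)) = 22*(4*(-44/3 - 4)) = 22*(4*(-56/3)) = 22*(-224/3) = -4928/3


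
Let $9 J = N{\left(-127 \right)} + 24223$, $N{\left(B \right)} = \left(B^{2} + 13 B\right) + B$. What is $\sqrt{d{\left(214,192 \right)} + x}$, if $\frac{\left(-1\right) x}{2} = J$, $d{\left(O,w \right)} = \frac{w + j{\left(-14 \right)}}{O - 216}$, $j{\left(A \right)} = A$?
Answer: $i \sqrt{8661} \approx 93.064 i$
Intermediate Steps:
$N{\left(B \right)} = B^{2} + 14 B$
$d{\left(O,w \right)} = \frac{-14 + w}{-216 + O}$ ($d{\left(O,w \right)} = \frac{w - 14}{O - 216} = \frac{-14 + w}{-216 + O}$)
$J = 4286$ ($J = \frac{- 127 \left(14 - 127\right) + 24223}{9} = \frac{\left(-127\right) \left(-113\right) + 24223}{9} = \frac{14351 + 24223}{9} = \frac{1}{9} \cdot 38574 = 4286$)
$x = -8572$ ($x = \left(-2\right) 4286 = -8572$)
$\sqrt{d{\left(214,192 \right)} + x} = \sqrt{\frac{-14 + 192}{-216 + 214} - 8572} = \sqrt{\frac{1}{-2} \cdot 178 - 8572} = \sqrt{\left(- \frac{1}{2}\right) 178 - 8572} = \sqrt{-89 - 8572} = \sqrt{-8661} = i \sqrt{8661}$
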